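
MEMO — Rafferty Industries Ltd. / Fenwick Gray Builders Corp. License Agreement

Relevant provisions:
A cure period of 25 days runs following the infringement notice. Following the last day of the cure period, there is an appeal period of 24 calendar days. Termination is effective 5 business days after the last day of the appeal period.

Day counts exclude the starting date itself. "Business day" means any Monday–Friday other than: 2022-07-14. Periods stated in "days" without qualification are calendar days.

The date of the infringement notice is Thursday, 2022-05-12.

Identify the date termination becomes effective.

2022-07-07

The last day of the cure period: 25 calendar days after 2022-05-12 is 2022-06-06.
The last day of the appeal period: 2022-06-06 + 24 days = 2022-06-30.
From Thursday, 2022-06-30, 5 business days (Jul 1, Jul 4, Jul 5, Jul 6, Jul 7, skipping weekends) brings us to Thursday, 2022-07-07, which is the date termination becomes effective.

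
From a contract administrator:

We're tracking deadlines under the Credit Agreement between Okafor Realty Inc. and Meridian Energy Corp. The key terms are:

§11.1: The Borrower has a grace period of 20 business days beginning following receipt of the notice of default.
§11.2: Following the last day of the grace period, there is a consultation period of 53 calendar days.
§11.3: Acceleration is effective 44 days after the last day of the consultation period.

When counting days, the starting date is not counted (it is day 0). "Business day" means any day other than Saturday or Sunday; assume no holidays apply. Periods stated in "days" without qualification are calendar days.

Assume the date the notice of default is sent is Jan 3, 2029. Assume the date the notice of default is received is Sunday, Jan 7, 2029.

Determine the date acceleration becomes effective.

From Sunday, Jan 7, 2029, 20 business days (Jan 8, Jan 9, Jan 10, Jan 11, …, Jan 31, Feb 1, Feb 2, skipping weekends) brings us to Friday, Feb 2, 2029, which is the last day of the grace period.
The last day of the consultation period: 53 calendar days after Feb 2, 2029 is Mar 27, 2029.
Adding 44 calendar days to Mar 27, 2029 gives May 10, 2029, which is the date acceleration becomes effective.

May 10, 2029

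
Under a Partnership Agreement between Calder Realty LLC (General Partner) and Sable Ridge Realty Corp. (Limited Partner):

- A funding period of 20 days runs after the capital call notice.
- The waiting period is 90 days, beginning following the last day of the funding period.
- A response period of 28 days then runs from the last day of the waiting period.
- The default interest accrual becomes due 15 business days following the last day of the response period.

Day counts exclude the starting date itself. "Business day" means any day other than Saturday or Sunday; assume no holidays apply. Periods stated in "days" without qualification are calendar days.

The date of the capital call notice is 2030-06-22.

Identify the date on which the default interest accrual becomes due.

2030-11-28

The last day of the funding period: 2030-06-22 + 20 days = 2030-07-12.
Adding 90 calendar days to 2030-07-12 gives 2030-10-10, which is the last day of the waiting period.
Adding 28 calendar days to 2030-10-10 gives 2030-11-07, which is the last day of the response period.
The date on which the default interest accrual becomes due: 15 business days after Thursday, 2030-11-07, skipping weekends — Nov 8, Nov 11, Nov 12, Nov 13, …, Nov 26, Nov 27, Nov 28 — lands on Thursday, 2030-11-28.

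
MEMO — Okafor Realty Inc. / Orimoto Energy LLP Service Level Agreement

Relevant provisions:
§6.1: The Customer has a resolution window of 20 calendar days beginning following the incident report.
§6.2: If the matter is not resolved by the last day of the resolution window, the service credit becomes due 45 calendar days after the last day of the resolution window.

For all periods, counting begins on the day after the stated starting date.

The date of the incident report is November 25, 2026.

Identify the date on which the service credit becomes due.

The last day of the resolution window: 20 calendar days after November 25, 2026 is December 15, 2026.
The date on which the service credit becomes due: December 15, 2026 + 45 days = January 29, 2027.

January 29, 2027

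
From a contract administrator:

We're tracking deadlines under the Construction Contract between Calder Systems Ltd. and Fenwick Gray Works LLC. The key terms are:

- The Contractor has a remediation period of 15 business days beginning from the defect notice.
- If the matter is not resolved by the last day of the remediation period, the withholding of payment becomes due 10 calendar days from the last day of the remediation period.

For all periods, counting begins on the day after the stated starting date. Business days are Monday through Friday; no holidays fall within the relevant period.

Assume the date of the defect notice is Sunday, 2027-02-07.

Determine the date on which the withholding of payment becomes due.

From Sunday, 2027-02-07, 15 business days (Feb 8, Feb 9, Feb 10, Feb 11, …, Feb 24, Feb 25, Feb 26, skipping weekends) brings us to Friday, 2027-02-26, which is the last day of the remediation period.
Adding 10 calendar days to 2027-02-26 gives 2027-03-08, which is the date on which the withholding of payment becomes due.

2027-03-08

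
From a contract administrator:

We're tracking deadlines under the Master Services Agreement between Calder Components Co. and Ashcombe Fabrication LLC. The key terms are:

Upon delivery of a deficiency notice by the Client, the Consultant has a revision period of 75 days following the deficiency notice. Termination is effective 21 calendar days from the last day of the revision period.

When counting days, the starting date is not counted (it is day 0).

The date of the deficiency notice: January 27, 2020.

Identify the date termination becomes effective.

Adding 75 calendar days to January 27, 2020 gives April 11, 2020, which is the last day of the revision period.
The date termination becomes effective: 21 calendar days after April 11, 2020 is May 2, 2020.

May 2, 2020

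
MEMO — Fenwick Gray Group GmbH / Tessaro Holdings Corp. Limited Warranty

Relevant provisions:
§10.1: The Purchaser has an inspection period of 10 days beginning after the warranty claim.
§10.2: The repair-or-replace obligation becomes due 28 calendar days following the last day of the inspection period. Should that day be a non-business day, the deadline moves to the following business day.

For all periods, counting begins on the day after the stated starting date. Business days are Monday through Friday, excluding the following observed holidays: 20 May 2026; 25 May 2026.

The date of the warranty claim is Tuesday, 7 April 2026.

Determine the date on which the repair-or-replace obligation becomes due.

The last day of the inspection period: 10 calendar days after 7 April 2026 is 17 April 2026.
The date on which the repair-or-replace obligation becomes due: 17 April 2026 + 28 days = 15 May 2026. 15 May 2026 is a Friday and is not a listed holiday, so no roll-forward applies.

15 May 2026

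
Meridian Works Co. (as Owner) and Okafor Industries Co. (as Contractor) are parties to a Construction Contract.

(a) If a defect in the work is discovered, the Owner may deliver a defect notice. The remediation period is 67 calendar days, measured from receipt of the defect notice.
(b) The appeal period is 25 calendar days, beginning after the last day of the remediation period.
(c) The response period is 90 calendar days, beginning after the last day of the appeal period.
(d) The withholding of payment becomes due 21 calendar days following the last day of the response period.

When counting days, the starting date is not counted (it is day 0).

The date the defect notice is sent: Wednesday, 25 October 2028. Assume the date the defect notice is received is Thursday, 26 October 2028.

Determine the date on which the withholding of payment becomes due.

17 May 2029

The last day of the remediation period: 67 calendar days after 26 October 2028 is 1 January 2029.
The last day of the appeal period: 25 calendar days after 1 January 2029 is 26 January 2029.
Adding 90 calendar days to 26 January 2029 gives 26 April 2029, which is the last day of the response period.
Adding 21 calendar days to 26 April 2029 gives 17 May 2029, which is the date on which the withholding of payment becomes due.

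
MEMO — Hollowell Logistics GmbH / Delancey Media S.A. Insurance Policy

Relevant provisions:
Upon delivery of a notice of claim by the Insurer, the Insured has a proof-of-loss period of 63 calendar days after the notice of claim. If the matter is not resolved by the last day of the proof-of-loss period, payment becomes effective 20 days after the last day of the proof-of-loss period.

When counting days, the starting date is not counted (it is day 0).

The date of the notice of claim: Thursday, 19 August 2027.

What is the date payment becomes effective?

Adding 63 calendar days to 19 August 2027 gives 21 October 2027, which is the last day of the proof-of-loss period.
Adding 20 calendar days to 21 October 2027 gives 10 November 2027, which is the date payment becomes effective.

10 November 2027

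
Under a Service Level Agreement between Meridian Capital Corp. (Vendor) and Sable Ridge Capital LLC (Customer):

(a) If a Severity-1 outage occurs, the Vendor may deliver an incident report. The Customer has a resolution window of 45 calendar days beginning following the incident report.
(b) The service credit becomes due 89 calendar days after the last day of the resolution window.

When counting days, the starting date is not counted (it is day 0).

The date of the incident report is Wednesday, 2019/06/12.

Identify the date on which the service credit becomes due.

Adding 45 calendar days to 2019/06/12 gives 2019/07/27, which is the last day of the resolution window.
The date on which the service credit becomes due: 2019/07/27 + 89 days = 2019/10/24.

2019/10/24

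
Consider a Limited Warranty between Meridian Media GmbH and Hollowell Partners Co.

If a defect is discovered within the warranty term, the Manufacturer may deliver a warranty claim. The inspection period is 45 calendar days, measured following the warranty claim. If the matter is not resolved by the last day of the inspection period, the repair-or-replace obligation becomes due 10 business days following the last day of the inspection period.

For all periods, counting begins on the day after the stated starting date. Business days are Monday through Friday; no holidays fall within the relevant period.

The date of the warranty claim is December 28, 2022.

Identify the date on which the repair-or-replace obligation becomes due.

February 24, 2023

The last day of the inspection period: December 28, 2022 + 45 days = February 11, 2023.
The date on which the repair-or-replace obligation becomes due: 10 business days after Saturday, February 11, 2023, skipping weekends — Feb 13, Feb 14, Feb 15, Feb 16, Feb 17, Feb 20, Feb 21, Feb 22, Feb 23, Feb 24 — lands on Friday, February 24, 2023.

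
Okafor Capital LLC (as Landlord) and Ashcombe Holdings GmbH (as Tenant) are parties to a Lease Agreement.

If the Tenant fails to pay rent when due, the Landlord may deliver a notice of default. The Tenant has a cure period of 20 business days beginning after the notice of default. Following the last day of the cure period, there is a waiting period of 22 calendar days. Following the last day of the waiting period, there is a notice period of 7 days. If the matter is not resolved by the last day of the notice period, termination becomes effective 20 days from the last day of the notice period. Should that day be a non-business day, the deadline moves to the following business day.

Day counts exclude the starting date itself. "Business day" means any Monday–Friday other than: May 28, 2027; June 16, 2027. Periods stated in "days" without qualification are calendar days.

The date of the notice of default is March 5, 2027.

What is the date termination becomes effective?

The last day of the cure period: 20 business days after Friday, March 5, 2027, skipping weekends — Mar 8, Mar 9, Mar 10, Mar 11, …, Mar 31, Apr 1, Apr 2 — lands on Friday, April 2, 2027.
The last day of the waiting period: 22 calendar days after April 2, 2027 is April 24, 2027.
The last day of the notice period: 7 calendar days after April 24, 2027 is May 1, 2027.
The date termination becomes effective: 20 calendar days after May 1, 2027 is May 21, 2027. May 21, 2027 is a Friday and is not a listed holiday, so no roll-forward applies.

May 21, 2027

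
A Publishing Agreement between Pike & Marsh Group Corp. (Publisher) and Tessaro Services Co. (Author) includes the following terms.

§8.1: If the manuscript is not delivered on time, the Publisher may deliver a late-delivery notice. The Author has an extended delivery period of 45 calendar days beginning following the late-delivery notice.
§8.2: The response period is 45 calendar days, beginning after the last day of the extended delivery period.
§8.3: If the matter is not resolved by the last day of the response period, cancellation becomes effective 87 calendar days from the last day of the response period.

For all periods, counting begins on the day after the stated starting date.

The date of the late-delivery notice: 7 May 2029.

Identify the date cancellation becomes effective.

31 October 2029

The last day of the extended delivery period: 7 May 2029 + 45 days = 21 June 2029.
The last day of the response period: 21 June 2029 + 45 days = 5 August 2029.
Adding 87 calendar days to 5 August 2029 gives 31 October 2029, which is the date cancellation becomes effective.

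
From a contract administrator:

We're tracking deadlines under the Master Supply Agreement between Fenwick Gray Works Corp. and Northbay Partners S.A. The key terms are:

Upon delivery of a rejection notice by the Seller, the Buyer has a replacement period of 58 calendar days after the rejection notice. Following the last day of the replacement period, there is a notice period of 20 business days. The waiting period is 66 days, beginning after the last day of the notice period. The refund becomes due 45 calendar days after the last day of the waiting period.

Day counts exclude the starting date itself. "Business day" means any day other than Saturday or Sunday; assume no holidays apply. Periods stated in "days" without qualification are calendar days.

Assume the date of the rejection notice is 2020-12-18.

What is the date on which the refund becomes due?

The last day of the replacement period: 2020-12-18 + 58 days = 2021-02-14.
The last day of the notice period: 20 business days after Sunday, 2021-02-14, skipping weekends — Feb 15, Feb 16, Feb 17, Feb 18, …, Mar 10, Mar 11, Mar 12 — lands on Friday, 2021-03-12.
Adding 66 calendar days to 2021-03-12 gives 2021-05-17, which is the last day of the waiting period.
The date on which the refund becomes due: 45 calendar days after 2021-05-17 is 2021-07-01.

2021-07-01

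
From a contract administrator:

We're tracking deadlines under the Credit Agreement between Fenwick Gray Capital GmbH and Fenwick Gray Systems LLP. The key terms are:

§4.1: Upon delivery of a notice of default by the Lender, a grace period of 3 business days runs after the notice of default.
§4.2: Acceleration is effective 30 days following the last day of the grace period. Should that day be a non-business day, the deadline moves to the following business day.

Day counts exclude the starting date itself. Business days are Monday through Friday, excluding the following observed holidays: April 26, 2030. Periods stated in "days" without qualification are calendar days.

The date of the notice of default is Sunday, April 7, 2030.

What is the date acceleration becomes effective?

May 10, 2030

The last day of the grace period: 3 business days after Sunday, April 7, 2030, skipping weekends — Apr 8, Apr 9, Apr 10 — lands on Wednesday, April 10, 2030.
The date acceleration becomes effective: 30 calendar days after April 10, 2030 is May 10, 2030. May 10, 2030 is a Friday and is not a listed holiday, so no roll-forward applies.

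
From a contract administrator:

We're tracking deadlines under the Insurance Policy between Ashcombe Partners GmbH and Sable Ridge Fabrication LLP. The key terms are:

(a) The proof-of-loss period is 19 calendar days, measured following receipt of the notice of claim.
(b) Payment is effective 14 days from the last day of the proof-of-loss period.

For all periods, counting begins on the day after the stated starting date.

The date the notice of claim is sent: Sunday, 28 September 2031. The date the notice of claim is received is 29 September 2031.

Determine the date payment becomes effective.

1 November 2031

The last day of the proof-of-loss period: 19 calendar days after 29 September 2031 is 18 October 2031.
The date payment becomes effective: 14 calendar days after 18 October 2031 is 1 November 2031.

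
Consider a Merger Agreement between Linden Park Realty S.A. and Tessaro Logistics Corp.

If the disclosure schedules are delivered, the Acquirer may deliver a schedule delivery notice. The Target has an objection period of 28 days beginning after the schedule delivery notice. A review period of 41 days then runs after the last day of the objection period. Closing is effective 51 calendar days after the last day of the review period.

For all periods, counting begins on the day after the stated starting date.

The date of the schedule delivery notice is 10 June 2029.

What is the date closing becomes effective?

8 October 2029

The last day of the objection period: 10 June 2029 + 28 days = 8 July 2029.
The last day of the review period: 41 calendar days after 8 July 2029 is 18 August 2029.
The date closing becomes effective: 18 August 2029 + 51 days = 8 October 2029.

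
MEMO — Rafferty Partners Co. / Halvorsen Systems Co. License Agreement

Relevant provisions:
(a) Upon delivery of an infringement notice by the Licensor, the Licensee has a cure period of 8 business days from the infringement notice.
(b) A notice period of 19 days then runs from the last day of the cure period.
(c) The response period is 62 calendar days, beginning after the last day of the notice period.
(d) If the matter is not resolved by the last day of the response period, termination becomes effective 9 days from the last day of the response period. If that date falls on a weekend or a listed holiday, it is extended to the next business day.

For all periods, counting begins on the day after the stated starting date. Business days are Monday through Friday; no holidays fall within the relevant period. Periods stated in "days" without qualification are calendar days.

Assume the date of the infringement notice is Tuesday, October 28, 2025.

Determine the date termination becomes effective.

February 5, 2026

The last day of the cure period: counting 8 business days from Tuesday, October 28, 2025 (Oct 29, Oct 30, Oct 31, Nov 3, Nov 4, Nov 5, Nov 6, Nov 7, skipping weekends) reaches Friday, November 7, 2025.
The last day of the notice period: November 7, 2025 + 19 days = November 26, 2025.
Adding 62 calendar days to November 26, 2025 gives January 27, 2026, which is the last day of the response period.
Adding 9 calendar days to January 27, 2026 gives February 5, 2026, which is the date termination becomes effective. February 5, 2026 is a Thursday, so no roll-forward applies.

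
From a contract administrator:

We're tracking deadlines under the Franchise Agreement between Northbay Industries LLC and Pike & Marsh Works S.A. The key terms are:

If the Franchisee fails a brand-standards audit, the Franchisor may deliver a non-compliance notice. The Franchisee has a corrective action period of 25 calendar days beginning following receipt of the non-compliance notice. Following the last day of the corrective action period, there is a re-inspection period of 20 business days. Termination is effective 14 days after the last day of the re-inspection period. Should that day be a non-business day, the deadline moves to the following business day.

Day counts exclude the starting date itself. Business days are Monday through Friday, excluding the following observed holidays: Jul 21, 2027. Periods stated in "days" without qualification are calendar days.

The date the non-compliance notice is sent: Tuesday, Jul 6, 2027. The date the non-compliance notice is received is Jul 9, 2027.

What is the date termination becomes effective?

Sep 14, 2027

Adding 25 calendar days to Jul 9, 2027 gives Aug 3, 2027, which is the last day of the corrective action period.
From Tuesday, Aug 3, 2027, 20 business days (Aug 4, Aug 5, Aug 6, Aug 9, …, Aug 27, Aug 30, Aug 31, skipping weekends) brings us to Tuesday, Aug 31, 2027, which is the last day of the re-inspection period.
Adding 14 calendar days to Aug 31, 2027 gives Sep 14, 2027, which is the date termination becomes effective. Sep 14, 2027 is a Tuesday and is not a listed holiday, so no roll-forward applies.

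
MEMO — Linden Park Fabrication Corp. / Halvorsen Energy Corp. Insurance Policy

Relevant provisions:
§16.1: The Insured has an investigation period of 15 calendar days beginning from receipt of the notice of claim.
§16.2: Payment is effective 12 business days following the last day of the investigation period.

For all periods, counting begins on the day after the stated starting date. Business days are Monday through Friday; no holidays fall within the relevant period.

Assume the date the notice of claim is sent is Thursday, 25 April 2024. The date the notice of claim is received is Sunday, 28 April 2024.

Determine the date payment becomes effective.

The last day of the investigation period: 28 April 2024 + 15 days = 13 May 2024.
From Monday, 13 May 2024, 12 business days (May 14, May 15, May 16, May 17, …, May 27, May 28, May 29, skipping weekends) brings us to Wednesday, 29 May 2024, which is the date payment becomes effective.

29 May 2024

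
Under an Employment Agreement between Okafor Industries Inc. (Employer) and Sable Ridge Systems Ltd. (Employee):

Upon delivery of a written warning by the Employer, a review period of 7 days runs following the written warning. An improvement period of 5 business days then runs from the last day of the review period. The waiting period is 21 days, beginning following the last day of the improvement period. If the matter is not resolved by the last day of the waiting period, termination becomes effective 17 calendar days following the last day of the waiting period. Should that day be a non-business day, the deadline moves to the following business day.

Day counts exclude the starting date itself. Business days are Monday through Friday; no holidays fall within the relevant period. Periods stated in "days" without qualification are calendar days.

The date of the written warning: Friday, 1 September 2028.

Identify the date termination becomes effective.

23 October 2028

The last day of the review period: 1 September 2028 + 7 days = 8 September 2028.
From Friday, 8 September 2028, 5 business days (Sep 11, Sep 12, Sep 13, Sep 14, Sep 15, skipping weekends) brings us to Friday, 15 September 2028, which is the last day of the improvement period.
The last day of the waiting period: 15 September 2028 + 21 days = 6 October 2028.
Adding 17 calendar days to 6 October 2028 gives 23 October 2028, which is the date termination becomes effective. 23 October 2028 is a Monday, so no roll-forward applies.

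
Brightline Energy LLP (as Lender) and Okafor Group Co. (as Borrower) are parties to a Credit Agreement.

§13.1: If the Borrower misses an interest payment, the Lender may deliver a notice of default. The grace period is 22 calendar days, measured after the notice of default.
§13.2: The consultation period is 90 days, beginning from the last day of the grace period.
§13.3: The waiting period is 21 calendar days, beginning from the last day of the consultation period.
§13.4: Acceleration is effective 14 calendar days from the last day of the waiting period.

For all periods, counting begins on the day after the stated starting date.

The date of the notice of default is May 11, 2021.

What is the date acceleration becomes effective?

Oct 5, 2021

The last day of the grace period: May 11, 2021 + 22 days = Jun 2, 2021.
The last day of the consultation period: Jun 2, 2021 + 90 days = Aug 31, 2021.
Adding 21 calendar days to Aug 31, 2021 gives Sep 21, 2021, which is the last day of the waiting period.
The date acceleration becomes effective: Sep 21, 2021 + 14 days = Oct 5, 2021.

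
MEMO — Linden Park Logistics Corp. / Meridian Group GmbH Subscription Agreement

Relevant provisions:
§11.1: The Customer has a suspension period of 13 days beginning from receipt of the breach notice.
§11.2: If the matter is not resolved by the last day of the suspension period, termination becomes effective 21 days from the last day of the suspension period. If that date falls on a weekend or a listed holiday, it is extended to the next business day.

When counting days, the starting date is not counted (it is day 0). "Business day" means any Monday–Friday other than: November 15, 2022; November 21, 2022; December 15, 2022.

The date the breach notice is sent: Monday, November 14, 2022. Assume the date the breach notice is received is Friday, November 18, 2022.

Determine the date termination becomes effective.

December 22, 2022

Adding 13 calendar days to November 18, 2022 gives December 1, 2022, which is the last day of the suspension period.
Adding 21 calendar days to December 1, 2022 gives December 22, 2022, which is the date termination becomes effective. December 22, 2022 is a Thursday and is not a listed holiday, so no roll-forward applies.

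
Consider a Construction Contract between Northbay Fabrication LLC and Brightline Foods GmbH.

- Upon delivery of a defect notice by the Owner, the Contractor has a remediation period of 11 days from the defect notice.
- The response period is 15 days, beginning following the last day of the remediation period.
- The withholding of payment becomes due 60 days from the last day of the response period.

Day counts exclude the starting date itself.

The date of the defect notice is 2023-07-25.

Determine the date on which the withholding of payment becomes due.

Adding 11 calendar days to 2023-07-25 gives 2023-08-05, which is the last day of the remediation period.
Adding 15 calendar days to 2023-08-05 gives 2023-08-20, which is the last day of the response period.
The date on which the withholding of payment becomes due: 60 calendar days after 2023-08-20 is 2023-10-19.

2023-10-19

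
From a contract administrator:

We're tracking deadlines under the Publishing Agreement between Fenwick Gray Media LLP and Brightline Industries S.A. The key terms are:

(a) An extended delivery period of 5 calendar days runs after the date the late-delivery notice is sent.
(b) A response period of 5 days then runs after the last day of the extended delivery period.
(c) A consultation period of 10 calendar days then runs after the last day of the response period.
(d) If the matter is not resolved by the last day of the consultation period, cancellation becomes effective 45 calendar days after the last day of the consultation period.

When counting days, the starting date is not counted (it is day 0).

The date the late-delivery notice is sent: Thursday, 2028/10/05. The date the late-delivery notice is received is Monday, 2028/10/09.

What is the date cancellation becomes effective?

2028/12/09

The last day of the extended delivery period: 5 calendar days after 2028/10/05 is 2028/10/10.
The last day of the response period: 2028/10/10 + 5 days = 2028/10/15.
The last day of the consultation period: 2028/10/15 + 10 days = 2028/10/25.
Adding 45 calendar days to 2028/10/25 gives 2028/12/09, which is the date cancellation becomes effective.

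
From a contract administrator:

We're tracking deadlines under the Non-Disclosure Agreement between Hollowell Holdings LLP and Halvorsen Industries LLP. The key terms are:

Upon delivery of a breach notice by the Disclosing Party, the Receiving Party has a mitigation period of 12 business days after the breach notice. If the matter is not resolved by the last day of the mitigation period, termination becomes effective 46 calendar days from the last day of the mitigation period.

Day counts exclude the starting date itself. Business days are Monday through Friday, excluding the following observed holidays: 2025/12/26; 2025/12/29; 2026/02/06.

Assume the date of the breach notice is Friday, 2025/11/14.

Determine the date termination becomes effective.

The last day of the mitigation period: 12 business days after Friday, 2025/11/14, skipping weekends — Nov 17, Nov 18, Nov 19, Nov 20, …, Nov 28, Dec 1, Dec 2 — lands on Tuesday, 2025/12/02.
The date termination becomes effective: 46 calendar days after 2025/12/02 is 2026/01/17.

2026/01/17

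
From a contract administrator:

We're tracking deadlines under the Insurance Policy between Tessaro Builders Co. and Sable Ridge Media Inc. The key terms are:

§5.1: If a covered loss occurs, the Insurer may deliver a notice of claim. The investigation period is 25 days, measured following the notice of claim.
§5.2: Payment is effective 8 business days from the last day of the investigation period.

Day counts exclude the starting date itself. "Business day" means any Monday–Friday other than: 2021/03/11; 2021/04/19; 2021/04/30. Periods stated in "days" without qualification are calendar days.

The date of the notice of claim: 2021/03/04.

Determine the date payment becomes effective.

The last day of the investigation period: 2021/03/04 + 25 days = 2021/03/29.
The date payment becomes effective: 8 business days after Monday, 2021/03/29, skipping weekends — Mar 30, Mar 31, Apr 1, Apr 2, Apr 5, Apr 6, Apr 7, Apr 8 — lands on Thursday, 2021/04/08.

2021/04/08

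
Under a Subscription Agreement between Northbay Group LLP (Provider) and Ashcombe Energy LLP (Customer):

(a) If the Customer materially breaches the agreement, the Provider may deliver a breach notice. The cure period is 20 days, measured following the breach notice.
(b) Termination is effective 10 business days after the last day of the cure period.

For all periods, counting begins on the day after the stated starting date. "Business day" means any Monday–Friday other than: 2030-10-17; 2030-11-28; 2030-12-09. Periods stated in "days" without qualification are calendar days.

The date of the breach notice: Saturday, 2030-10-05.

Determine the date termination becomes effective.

2030-11-08

Adding 20 calendar days to 2030-10-05 gives 2030-10-25, which is the last day of the cure period.
From Friday, 2030-10-25, 10 business days (Oct 28, Oct 29, Oct 30, Oct 31, Nov 1, Nov 4, Nov 5, Nov 6, Nov 7, Nov 8, skipping weekends) brings us to Friday, 2030-11-08, which is the date termination becomes effective.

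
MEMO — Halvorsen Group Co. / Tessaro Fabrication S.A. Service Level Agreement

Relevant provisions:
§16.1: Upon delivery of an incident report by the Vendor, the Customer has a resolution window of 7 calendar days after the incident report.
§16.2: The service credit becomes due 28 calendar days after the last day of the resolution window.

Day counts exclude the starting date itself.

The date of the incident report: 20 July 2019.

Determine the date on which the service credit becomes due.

The last day of the resolution window: 20 July 2019 + 7 days = 27 July 2019.
The date on which the service credit becomes due: 27 July 2019 + 28 days = 24 August 2019.

24 August 2019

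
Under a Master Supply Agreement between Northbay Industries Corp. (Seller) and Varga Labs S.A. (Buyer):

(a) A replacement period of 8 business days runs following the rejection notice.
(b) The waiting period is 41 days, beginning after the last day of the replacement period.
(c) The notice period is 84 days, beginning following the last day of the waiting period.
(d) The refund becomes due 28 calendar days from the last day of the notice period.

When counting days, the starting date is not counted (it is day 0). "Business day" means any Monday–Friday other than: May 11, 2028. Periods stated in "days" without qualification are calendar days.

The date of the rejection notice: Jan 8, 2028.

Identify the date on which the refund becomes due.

Jun 20, 2028

The last day of the replacement period: counting 8 business days from Saturday, Jan 8, 2028 (Jan 10, Jan 11, Jan 12, Jan 13, Jan 14, Jan 17, Jan 18, Jan 19, skipping weekends) reaches Wednesday, Jan 19, 2028.
Adding 41 calendar days to Jan 19, 2028 gives Feb 29, 2028, which is the last day of the waiting period.
The last day of the notice period: 84 calendar days after Feb 29, 2028 is May 23, 2028.
Adding 28 calendar days to May 23, 2028 gives Jun 20, 2028, which is the date on which the refund becomes due.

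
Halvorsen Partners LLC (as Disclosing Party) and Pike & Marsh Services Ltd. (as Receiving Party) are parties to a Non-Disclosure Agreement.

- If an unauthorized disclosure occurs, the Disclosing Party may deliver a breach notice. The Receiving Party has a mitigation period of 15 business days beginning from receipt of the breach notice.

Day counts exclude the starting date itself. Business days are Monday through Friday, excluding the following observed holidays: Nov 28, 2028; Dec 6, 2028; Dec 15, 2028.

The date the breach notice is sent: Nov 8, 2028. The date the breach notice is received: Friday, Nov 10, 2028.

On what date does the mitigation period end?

Dec 4, 2028

The last day of the mitigation period: 15 business days after Friday, Nov 10, 2028, skipping weekends and the listed holiday on Nov 28 — Nov 13, Nov 14, Nov 15, Nov 16, …, Nov 30, Dec 1, Dec 4 — lands on Monday, Dec 4, 2028.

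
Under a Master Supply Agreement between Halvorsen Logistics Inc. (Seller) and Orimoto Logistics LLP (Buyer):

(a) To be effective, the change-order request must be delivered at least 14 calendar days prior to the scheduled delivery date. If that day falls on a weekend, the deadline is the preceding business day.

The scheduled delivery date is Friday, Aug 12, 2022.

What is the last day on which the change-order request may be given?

Jul 29, 2022

Aug 12, 2022 minus 14 days is Jul 29, 2022. That is a Friday, so no adjustment is needed.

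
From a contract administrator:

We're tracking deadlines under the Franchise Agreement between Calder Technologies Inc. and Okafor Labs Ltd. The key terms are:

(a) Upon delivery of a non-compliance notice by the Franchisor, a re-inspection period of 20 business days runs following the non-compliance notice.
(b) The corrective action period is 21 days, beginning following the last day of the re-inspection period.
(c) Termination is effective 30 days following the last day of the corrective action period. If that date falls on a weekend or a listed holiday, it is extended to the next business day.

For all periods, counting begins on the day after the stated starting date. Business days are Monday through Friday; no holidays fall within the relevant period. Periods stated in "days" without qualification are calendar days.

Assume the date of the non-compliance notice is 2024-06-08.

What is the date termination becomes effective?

2024-08-26

The last day of the re-inspection period: 20 business days after Saturday, 2024-06-08, skipping weekends — Jun 10, Jun 11, Jun 12, Jun 13, …, Jul 3, Jul 4, Jul 5 — lands on Friday, 2024-07-05.
Adding 21 calendar days to 2024-07-05 gives 2024-07-26, which is the last day of the corrective action period.
The date termination becomes effective: 30 calendar days after 2024-07-26 is 2024-08-25. That falls on a Sunday, so it rolls to the next business day, Monday, 2024-08-26.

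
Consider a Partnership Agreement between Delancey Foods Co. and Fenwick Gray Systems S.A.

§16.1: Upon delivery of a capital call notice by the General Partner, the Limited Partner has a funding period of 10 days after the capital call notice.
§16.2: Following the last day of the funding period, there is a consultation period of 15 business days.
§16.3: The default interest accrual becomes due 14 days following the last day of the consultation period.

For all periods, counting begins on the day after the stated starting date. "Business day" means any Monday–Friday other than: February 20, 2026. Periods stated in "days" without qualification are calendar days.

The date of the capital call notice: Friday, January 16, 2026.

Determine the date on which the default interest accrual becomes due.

March 2, 2026

The last day of the funding period: 10 calendar days after January 16, 2026 is January 26, 2026.
From Monday, January 26, 2026, 15 business days (Jan 27, Jan 28, Jan 29, Jan 30, …, Feb 12, Feb 13, Feb 16, skipping weekends) brings us to Monday, February 16, 2026, which is the last day of the consultation period.
The date on which the default interest accrual becomes due: 14 calendar days after February 16, 2026 is March 2, 2026.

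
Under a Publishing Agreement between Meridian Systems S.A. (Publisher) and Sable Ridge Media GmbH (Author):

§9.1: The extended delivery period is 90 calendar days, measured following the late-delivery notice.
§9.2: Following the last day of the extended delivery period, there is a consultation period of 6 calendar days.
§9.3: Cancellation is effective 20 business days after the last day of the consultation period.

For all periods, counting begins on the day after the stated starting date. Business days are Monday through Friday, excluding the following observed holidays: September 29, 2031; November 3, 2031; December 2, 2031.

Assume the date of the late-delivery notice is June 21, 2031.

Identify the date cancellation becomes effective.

October 24, 2031

The last day of the extended delivery period: 90 calendar days after June 21, 2031 is September 19, 2031.
The last day of the consultation period: 6 calendar days after September 19, 2031 is September 25, 2031.
From Thursday, September 25, 2031, 20 business days (Sep 26, Sep 30, Oct 1, Oct 2, …, Oct 22, Oct 23, Oct 24, skipping weekends and the listed holiday on Sep 29) brings us to Friday, October 24, 2031, which is the date cancellation becomes effective.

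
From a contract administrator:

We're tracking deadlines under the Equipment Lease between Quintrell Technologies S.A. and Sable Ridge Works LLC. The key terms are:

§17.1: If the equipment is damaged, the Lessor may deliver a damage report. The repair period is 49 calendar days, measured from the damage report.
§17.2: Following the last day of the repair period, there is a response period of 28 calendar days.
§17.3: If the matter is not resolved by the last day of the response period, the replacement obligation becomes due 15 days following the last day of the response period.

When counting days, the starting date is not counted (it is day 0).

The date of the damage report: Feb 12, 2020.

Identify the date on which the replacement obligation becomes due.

The last day of the repair period: 49 calendar days after Feb 12, 2020 is Apr 1, 2020.
Adding 28 calendar days to Apr 1, 2020 gives Apr 29, 2020, which is the last day of the response period.
The date on which the replacement obligation becomes due: 15 calendar days after Apr 29, 2020 is May 14, 2020.

May 14, 2020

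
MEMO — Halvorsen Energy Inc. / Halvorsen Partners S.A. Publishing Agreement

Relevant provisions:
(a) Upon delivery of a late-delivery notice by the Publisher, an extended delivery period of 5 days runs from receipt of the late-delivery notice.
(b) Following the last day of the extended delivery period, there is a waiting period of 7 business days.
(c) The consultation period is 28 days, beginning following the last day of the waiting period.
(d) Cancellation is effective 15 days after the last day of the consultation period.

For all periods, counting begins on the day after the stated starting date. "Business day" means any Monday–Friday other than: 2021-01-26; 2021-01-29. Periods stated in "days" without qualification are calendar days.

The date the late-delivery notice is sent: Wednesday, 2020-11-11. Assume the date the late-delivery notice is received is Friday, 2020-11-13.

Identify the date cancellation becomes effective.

The last day of the extended delivery period: 2020-11-13 + 5 days = 2020-11-18.
The last day of the waiting period: 7 business days after Wednesday, 2020-11-18, skipping weekends — Nov 19, Nov 20, Nov 23, Nov 24, Nov 25, Nov 26, Nov 27 — lands on Friday, 2020-11-27.
The last day of the consultation period: 2020-11-27 + 28 days = 2020-12-25.
The date cancellation becomes effective: 15 calendar days after 2020-12-25 is 2021-01-09.

2021-01-09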